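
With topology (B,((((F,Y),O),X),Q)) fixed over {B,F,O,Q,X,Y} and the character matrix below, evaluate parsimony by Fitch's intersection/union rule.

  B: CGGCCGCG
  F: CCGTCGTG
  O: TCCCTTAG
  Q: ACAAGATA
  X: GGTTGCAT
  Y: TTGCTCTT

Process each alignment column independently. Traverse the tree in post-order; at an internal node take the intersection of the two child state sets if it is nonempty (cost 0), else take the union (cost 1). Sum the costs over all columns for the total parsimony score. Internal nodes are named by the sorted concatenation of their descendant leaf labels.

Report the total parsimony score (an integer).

FY@0: {C} ∪ {T} = {C,T} (union, +1)
FOY@0: {C,T} ∩ {T} = {T} (intersection, +0)
FOXY@0: {T} ∪ {G} = {G,T} (union, +1)
FOQXY@0: {G,T} ∪ {A} = {A,G,T} (union, +1)
BFOQXY@0: {C} ∪ {A,G,T} = {A,C,G,T} (union, +1)
FY@1: {C} ∪ {T} = {C,T} (union, +1)
FOY@1: {C,T} ∩ {C} = {C} (intersection, +0)
FOXY@1: {C} ∪ {G} = {C,G} (union, +1)
FOQXY@1: {C,G} ∩ {C} = {C} (intersection, +0)
BFOQXY@1: {G} ∪ {C} = {C,G} (union, +1)
FY@2: {G} ∩ {G} = {G} (intersection, +0)
FOY@2: {G} ∪ {C} = {C,G} (union, +1)
FOXY@2: {C,G} ∪ {T} = {C,G,T} (union, +1)
FOQXY@2: {C,G,T} ∪ {A} = {A,C,G,T} (union, +1)
BFOQXY@2: {G} ∩ {A,C,G,T} = {G} (intersection, +0)
FY@3: {T} ∪ {C} = {C,T} (union, +1)
FOY@3: {C,T} ∩ {C} = {C} (intersection, +0)
FOXY@3: {C} ∪ {T} = {C,T} (union, +1)
FOQXY@3: {C,T} ∪ {A} = {A,C,T} (union, +1)
BFOQXY@3: {C} ∩ {A,C,T} = {C} (intersection, +0)
FY@4: {C} ∪ {T} = {C,T} (union, +1)
FOY@4: {C,T} ∩ {T} = {T} (intersection, +0)
FOXY@4: {T} ∪ {G} = {G,T} (union, +1)
FOQXY@4: {G,T} ∩ {G} = {G} (intersection, +0)
BFOQXY@4: {C} ∪ {G} = {C,G} (union, +1)
FY@5: {G} ∪ {C} = {C,G} (union, +1)
FOY@5: {C,G} ∪ {T} = {C,G,T} (union, +1)
FOXY@5: {C,G,T} ∩ {C} = {C} (intersection, +0)
FOQXY@5: {C} ∪ {A} = {A,C} (union, +1)
BFOQXY@5: {G} ∪ {A,C} = {A,C,G} (union, +1)
FY@6: {T} ∩ {T} = {T} (intersection, +0)
FOY@6: {T} ∪ {A} = {A,T} (union, +1)
FOXY@6: {A,T} ∩ {A} = {A} (intersection, +0)
FOQXY@6: {A} ∪ {T} = {A,T} (union, +1)
BFOQXY@6: {C} ∪ {A,T} = {A,C,T} (union, +1)
FY@7: {G} ∪ {T} = {G,T} (union, +1)
FOY@7: {G,T} ∩ {G} = {G} (intersection, +0)
FOXY@7: {G} ∪ {T} = {G,T} (union, +1)
FOQXY@7: {G,T} ∪ {A} = {A,G,T} (union, +1)
BFOQXY@7: {G} ∩ {A,G,T} = {G} (intersection, +0)
per-site changes: [4, 3, 3, 3, 3, 4, 3, 3]; total = 26

26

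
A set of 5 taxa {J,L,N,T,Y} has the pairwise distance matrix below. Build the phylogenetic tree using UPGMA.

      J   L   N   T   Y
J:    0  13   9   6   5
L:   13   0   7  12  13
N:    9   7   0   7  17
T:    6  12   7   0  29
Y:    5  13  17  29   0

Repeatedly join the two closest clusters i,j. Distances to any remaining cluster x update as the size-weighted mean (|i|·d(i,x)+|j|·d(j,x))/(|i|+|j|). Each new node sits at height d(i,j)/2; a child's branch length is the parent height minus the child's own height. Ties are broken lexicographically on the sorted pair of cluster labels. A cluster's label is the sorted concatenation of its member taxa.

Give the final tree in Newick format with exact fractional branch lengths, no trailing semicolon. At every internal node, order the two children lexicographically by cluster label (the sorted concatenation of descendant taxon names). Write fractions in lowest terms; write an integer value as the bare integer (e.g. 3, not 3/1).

((J:5/2,Y:5/2):19/4,((L:7/2,N:7/2):5/4,T:19/4):5/2)

step 1: merge (J,Y) at d=5; branch lengths J→5/2, Y→5/2; new cluster JY
  updated: d(JY,L)=13, d(JY,N)=13, d(JY,T)=35/2
step 2: merge (L,N) at d=7; branch lengths L→7/2, N→7/2; new cluster LN
  updated: d(JY,LN)=13, d(LN,T)=19/2
step 3: merge (LN,T) at d=19/2; branch lengths LN→5/4, T→19/4; new cluster LNT
  updated: d(JY,LNT)=29/2
step 4: merge (JY,LNT) at d=29/2; branch lengths JY→19/4, LNT→5/2; new cluster JLNTY
final tree: ((J:5/2,Y:5/2):19/4,((L:7/2,N:7/2):5/4,T:19/4):5/2)
total length: 101/4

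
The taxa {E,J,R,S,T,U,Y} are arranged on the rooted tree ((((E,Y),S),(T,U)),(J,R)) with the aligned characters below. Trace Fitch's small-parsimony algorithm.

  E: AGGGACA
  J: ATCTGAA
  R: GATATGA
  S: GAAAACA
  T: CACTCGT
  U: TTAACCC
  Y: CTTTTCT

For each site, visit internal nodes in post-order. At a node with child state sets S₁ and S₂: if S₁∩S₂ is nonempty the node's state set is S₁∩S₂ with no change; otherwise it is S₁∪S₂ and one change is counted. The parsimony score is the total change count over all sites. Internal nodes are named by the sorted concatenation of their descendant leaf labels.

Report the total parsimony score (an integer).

28

[col 0] EY: children E:{A}, Y:{C} ∪→ {A,C}; cost 1
[col 0] ESY: children EY:{A,C}, S:{G} ∪→ {A,C,G}; cost 1
[col 0] TU: children T:{C}, U:{T} ∪→ {C,T}; cost 1
[col 0] ESTUY: children ESY:{A,C,G}, TU:{C,T} ∩→ {C}; cost 0
[col 0] JR: children J:{A}, R:{G} ∪→ {A,G}; cost 1
[col 0] EJRSTUY: children ESTUY:{C}, JR:{A,G} ∪→ {A,C,G}; cost 1
[col 1] EY: children E:{G}, Y:{T} ∪→ {G,T}; cost 1
[col 1] ESY: children EY:{G,T}, S:{A} ∪→ {A,G,T}; cost 1
[col 1] TU: children T:{A}, U:{T} ∪→ {A,T}; cost 1
[col 1] ESTUY: children ESY:{A,G,T}, TU:{A,T} ∩→ {A,T}; cost 0
[col 1] JR: children J:{T}, R:{A} ∪→ {A,T}; cost 1
[col 1] EJRSTUY: children ESTUY:{A,T}, JR:{A,T} ∩→ {A,T}; cost 0
[col 2] EY: children E:{G}, Y:{T} ∪→ {G,T}; cost 1
[col 2] ESY: children EY:{G,T}, S:{A} ∪→ {A,G,T}; cost 1
[col 2] TU: children T:{C}, U:{A} ∪→ {A,C}; cost 1
[col 2] ESTUY: children ESY:{A,G,T}, TU:{A,C} ∩→ {A}; cost 0
[col 2] JR: children J:{C}, R:{T} ∪→ {C,T}; cost 1
[col 2] EJRSTUY: children ESTUY:{A}, JR:{C,T} ∪→ {A,C,T}; cost 1
[col 3] EY: children E:{G}, Y:{T} ∪→ {G,T}; cost 1
[col 3] ESY: children EY:{G,T}, S:{A} ∪→ {A,G,T}; cost 1
[col 3] TU: children T:{T}, U:{A} ∪→ {A,T}; cost 1
[col 3] ESTUY: children ESY:{A,G,T}, TU:{A,T} ∩→ {A,T}; cost 0
[col 3] JR: children J:{T}, R:{A} ∪→ {A,T}; cost 1
[col 3] EJRSTUY: children ESTUY:{A,T}, JR:{A,T} ∩→ {A,T}; cost 0
[col 4] EY: children E:{A}, Y:{T} ∪→ {A,T}; cost 1
[col 4] ESY: children EY:{A,T}, S:{A} ∩→ {A}; cost 0
[col 4] TU: children T:{C}, U:{C} ∩→ {C}; cost 0
[col 4] ESTUY: children ESY:{A}, TU:{C} ∪→ {A,C}; cost 1
[col 4] JR: children J:{G}, R:{T} ∪→ {G,T}; cost 1
[col 4] EJRSTUY: children ESTUY:{A,C}, JR:{G,T} ∪→ {A,C,G,T}; cost 1
[col 5] EY: children E:{C}, Y:{C} ∩→ {C}; cost 0
[col 5] ESY: children EY:{C}, S:{C} ∩→ {C}; cost 0
[col 5] TU: children T:{G}, U:{C} ∪→ {C,G}; cost 1
[col 5] ESTUY: children ESY:{C}, TU:{C,G} ∩→ {C}; cost 0
[col 5] JR: children J:{A}, R:{G} ∪→ {A,G}; cost 1
[col 5] EJRSTUY: children ESTUY:{C}, JR:{A,G} ∪→ {A,C,G}; cost 1
[col 6] EY: children E:{A}, Y:{T} ∪→ {A,T}; cost 1
[col 6] ESY: children EY:{A,T}, S:{A} ∩→ {A}; cost 0
[col 6] TU: children T:{T}, U:{C} ∪→ {C,T}; cost 1
[col 6] ESTUY: children ESY:{A}, TU:{C,T} ∪→ {A,C,T}; cost 1
[col 6] JR: children J:{A}, R:{A} ∩→ {A}; cost 0
[col 6] EJRSTUY: children ESTUY:{A,C,T}, JR:{A} ∩→ {A}; cost 0
per-site changes: [5, 4, 5, 4, 4, 3, 3]; total = 28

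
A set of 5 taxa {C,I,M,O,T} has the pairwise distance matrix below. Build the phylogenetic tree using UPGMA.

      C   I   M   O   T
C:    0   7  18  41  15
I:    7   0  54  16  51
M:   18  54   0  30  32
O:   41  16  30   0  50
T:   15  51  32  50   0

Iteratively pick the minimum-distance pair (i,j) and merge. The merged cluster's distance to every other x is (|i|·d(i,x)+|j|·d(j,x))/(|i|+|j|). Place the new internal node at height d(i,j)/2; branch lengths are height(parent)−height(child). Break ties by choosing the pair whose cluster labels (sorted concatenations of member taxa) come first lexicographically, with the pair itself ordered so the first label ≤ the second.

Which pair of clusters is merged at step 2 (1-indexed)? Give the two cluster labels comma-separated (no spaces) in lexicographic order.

step 1: merge (C,I) at d=7; branch lengths C→7/2, I→7/2; new cluster CI
  updated: d(CI,M)=36, d(CI,O)=57/2, d(CI,T)=33
step 2: merge (CI,O) at d=57/2; branch lengths CI→43/4, O→57/4; new cluster CIO
  updated: d(CIO,M)=34, d(CIO,T)=116/3
step 3: merge (M,T) at d=32; branch lengths M→16, T→16; new cluster MT
  updated: d(CIO,MT)=109/3
step 4: merge (CIO,MT) at d=109/3; branch lengths CIO→47/12, MT→13/6; new cluster CIMOT
final tree: (((C:7/2,I:7/2):43/4,O:57/4):47/12,(M:16,T:16):13/6)
total length: 841/12

CI,O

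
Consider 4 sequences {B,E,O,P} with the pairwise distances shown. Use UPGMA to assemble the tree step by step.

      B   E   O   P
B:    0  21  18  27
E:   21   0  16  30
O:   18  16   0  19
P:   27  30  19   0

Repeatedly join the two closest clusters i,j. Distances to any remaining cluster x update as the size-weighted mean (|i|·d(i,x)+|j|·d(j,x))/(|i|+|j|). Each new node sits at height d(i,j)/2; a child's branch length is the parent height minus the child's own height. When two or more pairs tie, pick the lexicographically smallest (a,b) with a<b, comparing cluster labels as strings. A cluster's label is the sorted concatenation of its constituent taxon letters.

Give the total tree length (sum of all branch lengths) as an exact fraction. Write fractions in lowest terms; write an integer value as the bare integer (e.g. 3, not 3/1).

517/12

step 1: merge (E,O) at d=16; branch lengths E→8, O→8; new cluster EO
  updated: d(B,EO)=39/2, d(EO,P)=49/2
step 2: merge (B,EO) at d=39/2; branch lengths B→39/4, EO→7/4; new cluster BEO
  updated: d(BEO,P)=76/3
step 3: merge (BEO,P) at d=76/3; branch lengths BEO→35/12, P→38/3; new cluster BEOP
final tree: ((B:39/4,(E:8,O:8):7/4):35/12,P:38/3)
total length: 517/12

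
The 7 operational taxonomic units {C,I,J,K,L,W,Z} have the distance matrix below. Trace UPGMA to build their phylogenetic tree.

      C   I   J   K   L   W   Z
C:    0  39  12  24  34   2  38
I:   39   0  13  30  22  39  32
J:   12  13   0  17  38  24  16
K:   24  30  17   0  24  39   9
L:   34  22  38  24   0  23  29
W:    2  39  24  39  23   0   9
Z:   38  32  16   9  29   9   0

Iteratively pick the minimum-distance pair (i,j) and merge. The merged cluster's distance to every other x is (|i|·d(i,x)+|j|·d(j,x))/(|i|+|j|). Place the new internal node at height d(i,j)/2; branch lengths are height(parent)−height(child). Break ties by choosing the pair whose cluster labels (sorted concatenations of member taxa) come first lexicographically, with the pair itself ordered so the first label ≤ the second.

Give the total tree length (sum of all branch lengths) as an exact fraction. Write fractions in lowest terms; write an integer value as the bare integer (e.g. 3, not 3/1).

1589/24

1. join C+W (d=2) ⇒ CW; edges |C|=1, |W|=1
  updated: d(CW,I)=39, d(CW,J)=18, d(CW,K)=63/2, d(CW,L)=57/2, d(CW,Z)=47/2
2. join K+Z (d=9) ⇒ KZ; edges |K|=9/2, |Z|=9/2
  updated: d(CW,KZ)=55/2, d(I,KZ)=31, d(J,KZ)=33/2, d(KZ,L)=53/2
3. join I+J (d=13) ⇒ IJ; edges |I|=13/2, |J|=13/2
  updated: d(CW,IJ)=57/2, d(IJ,KZ)=95/4, d(IJ,L)=30
4. join IJ+KZ (d=95/4) ⇒ IJKZ; edges |IJ|=43/8, |KZ|=59/8
  updated: d(CW,IJKZ)=28, d(IJKZ,L)=113/4
5. join CW+IJKZ (d=28) ⇒ CIJKWZ; edges |CW|=13, |IJKZ|=17/8
  updated: d(CIJKWZ,L)=85/3
6. join CIJKWZ+L (d=85/3) ⇒ CIJKLWZ; edges |CIJKWZ|=1/6, |L|=85/6
final tree: (((C:1,W:1):13,((I:13/2,J:13/2):43/8,(K:9/2,Z:9/2):59/8):17/8):1/6,L:85/6)
total length: 1589/24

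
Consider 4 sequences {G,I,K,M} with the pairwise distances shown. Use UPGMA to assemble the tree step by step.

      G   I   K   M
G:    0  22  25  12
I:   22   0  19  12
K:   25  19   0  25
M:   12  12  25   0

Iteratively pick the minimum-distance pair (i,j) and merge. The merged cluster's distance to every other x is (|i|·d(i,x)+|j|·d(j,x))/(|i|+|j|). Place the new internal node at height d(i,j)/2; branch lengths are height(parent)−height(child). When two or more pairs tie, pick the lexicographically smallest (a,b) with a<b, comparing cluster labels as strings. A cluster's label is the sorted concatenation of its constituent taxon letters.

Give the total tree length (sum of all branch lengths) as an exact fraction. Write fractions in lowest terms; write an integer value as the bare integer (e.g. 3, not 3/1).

1. join G+M (d=12) ⇒ GM; edges |G|=6, |M|=6
  updated: d(GM,I)=17, d(GM,K)=25
2. join GM+I (d=17) ⇒ GIM; edges |GM|=5/2, |I|=17/2
  updated: d(GIM,K)=23
3. join GIM+K (d=23) ⇒ GIKM; edges |GIM|=3, |K|=23/2
final tree: (((G:6,M:6):5/2,I:17/2):3,K:23/2)
total length: 75/2

75/2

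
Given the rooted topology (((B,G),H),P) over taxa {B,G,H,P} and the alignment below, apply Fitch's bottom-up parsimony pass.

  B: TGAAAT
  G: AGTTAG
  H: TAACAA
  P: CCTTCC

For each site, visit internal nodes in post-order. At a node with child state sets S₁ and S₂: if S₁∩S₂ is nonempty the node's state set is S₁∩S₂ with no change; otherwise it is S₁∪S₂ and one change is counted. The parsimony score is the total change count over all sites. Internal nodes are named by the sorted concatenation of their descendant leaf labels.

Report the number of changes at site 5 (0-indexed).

[col 0] BG: children B:{T}, G:{A} ∪→ {A,T}; cost 1
[col 0] BGH: children BG:{A,T}, H:{T} ∩→ {T}; cost 0
[col 0] BGHP: children BGH:{T}, P:{C} ∪→ {C,T}; cost 1
[col 1] BG: children B:{G}, G:{G} ∩→ {G}; cost 0
[col 1] BGH: children BG:{G}, H:{A} ∪→ {A,G}; cost 1
[col 1] BGHP: children BGH:{A,G}, P:{C} ∪→ {A,C,G}; cost 1
[col 2] BG: children B:{A}, G:{T} ∪→ {A,T}; cost 1
[col 2] BGH: children BG:{A,T}, H:{A} ∩→ {A}; cost 0
[col 2] BGHP: children BGH:{A}, P:{T} ∪→ {A,T}; cost 1
[col 3] BG: children B:{A}, G:{T} ∪→ {A,T}; cost 1
[col 3] BGH: children BG:{A,T}, H:{C} ∪→ {A,C,T}; cost 1
[col 3] BGHP: children BGH:{A,C,T}, P:{T} ∩→ {T}; cost 0
[col 4] BG: children B:{A}, G:{A} ∩→ {A}; cost 0
[col 4] BGH: children BG:{A}, H:{A} ∩→ {A}; cost 0
[col 4] BGHP: children BGH:{A}, P:{C} ∪→ {A,C}; cost 1
[col 5] BG: children B:{T}, G:{G} ∪→ {G,T}; cost 1
[col 5] BGH: children BG:{G,T}, H:{A} ∪→ {A,G,T}; cost 1
[col 5] BGHP: children BGH:{A,G,T}, P:{C} ∪→ {A,C,G,T}; cost 1
per-site changes: [2, 2, 2, 2, 1, 3]; total = 12

3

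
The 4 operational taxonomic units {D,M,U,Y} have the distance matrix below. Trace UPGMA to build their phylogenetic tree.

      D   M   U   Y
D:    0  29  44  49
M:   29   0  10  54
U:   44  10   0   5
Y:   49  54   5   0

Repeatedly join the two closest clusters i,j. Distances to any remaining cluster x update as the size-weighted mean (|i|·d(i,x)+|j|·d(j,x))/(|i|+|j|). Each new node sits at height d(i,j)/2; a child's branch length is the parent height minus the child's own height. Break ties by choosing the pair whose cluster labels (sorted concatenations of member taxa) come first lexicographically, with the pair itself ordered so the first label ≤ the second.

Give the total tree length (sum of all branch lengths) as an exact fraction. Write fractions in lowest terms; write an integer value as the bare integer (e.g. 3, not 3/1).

1. join U+Y (d=5) ⇒ UY; edges |U|=5/2, |Y|=5/2
  updated: d(D,UY)=93/2, d(M,UY)=32
2. join D+M (d=29) ⇒ DM; edges |D|=29/2, |M|=29/2
  updated: d(DM,UY)=157/4
3. join DM+UY (d=157/4) ⇒ DMUY; edges |DM|=41/8, |UY|=137/8
final tree: ((D:29/2,M:29/2):41/8,(U:5/2,Y:5/2):137/8)
total length: 225/4

225/4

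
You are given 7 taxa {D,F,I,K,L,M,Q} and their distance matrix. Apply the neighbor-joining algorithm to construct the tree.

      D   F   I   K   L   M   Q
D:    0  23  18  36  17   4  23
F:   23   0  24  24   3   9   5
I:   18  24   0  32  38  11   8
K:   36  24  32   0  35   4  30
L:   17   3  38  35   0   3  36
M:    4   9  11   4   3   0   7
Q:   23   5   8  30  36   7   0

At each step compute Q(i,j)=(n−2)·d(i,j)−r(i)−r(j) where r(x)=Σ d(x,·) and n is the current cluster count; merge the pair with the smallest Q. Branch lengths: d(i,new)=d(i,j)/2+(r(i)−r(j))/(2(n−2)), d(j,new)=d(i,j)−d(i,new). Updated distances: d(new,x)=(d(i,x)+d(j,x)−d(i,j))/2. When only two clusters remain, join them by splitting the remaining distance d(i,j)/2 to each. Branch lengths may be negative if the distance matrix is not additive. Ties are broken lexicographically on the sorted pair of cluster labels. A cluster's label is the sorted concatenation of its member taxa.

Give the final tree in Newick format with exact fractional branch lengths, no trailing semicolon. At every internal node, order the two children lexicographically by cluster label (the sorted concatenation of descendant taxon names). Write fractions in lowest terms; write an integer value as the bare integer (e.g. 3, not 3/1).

1. join F+L (d=3, Q=-205) ⇒ FL; edges |F|=-29/10, |L|=59/10
  updated: d(D,FL)=37/2, d(FL,I)=59/2, d(FL,K)=28, d(FL,M)=9/2, d(FL,Q)=19
2. join I+Q (d=8, Q=-307/2) ⇒ IQ; edges |I|=87/16, |Q|=41/16
  updated: d(D,IQ)=33/2, d(FL,IQ)=81/4, d(IQ,K)=27, d(IQ,M)=5
3. join K+M (d=4, Q=-201/2) ⇒ KM; edges |K|=179/12, |M|=-131/12
  updated: d(D,KM)=18, d(FL,KM)=57/4, d(IQ,KM)=14
4. join D+IQ (d=33/2, Q=-283/4) ⇒ DIQ; edges |D|=141/16, |IQ|=123/16
  updated: d(DIQ,FL)=89/8, d(DIQ,KM)=31/4
5. join DIQ+FL (d=89/8, Q=-265/8) ⇒ DFILQ; edges |DIQ|=37/16, |FL|=141/16
  updated: d(DFILQ,KM)=87/16
6. join DFILQ+KM (d=87/16) ⇒ DFIKLMQ; edges |DFILQ|=87/32, |KM|=87/32
final tree: (((D:141/16,(I:87/16,Q:41/16):123/16):37/16,(F:-29/10,L:59/10):141/16):87/32,(K:179/12,M:-131/12):87/32)
total length: 769/16

(((D:141/16,(I:87/16,Q:41/16):123/16):37/16,(F:-29/10,L:59/10):141/16):87/32,(K:179/12,M:-131/12):87/32)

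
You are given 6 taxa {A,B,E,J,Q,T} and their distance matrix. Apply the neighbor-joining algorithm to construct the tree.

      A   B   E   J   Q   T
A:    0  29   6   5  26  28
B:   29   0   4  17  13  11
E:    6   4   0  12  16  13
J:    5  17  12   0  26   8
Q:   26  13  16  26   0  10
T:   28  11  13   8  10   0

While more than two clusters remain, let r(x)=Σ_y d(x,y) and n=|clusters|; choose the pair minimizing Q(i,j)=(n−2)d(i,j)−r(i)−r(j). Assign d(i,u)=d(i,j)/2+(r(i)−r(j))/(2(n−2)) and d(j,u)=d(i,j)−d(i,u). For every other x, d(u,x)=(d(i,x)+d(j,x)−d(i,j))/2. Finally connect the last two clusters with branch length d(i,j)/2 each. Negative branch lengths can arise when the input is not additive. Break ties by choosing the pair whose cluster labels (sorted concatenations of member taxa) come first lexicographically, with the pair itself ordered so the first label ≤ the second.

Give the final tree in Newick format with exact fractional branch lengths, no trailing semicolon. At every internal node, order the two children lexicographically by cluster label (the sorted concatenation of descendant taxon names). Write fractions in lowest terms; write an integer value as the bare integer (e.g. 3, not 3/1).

(((((A:23/4,J:-3/4):23/3,E:-7/6):43/8,B:29/8):27/8,Q:55/8):25/16,T:25/16)

iteration 1: select A,J (d=5, Q=-142); attach at lengths (23/4, -3/4); label the merged cluster AJ
  updated: d(AJ,B)=41/2, d(AJ,E)=13/2, d(AJ,Q)=47/2, d(AJ,T)=31/2
iteration 2: select AJ,E (d=13/2, Q=-86); attach at lengths (23/3, -7/6); label the merged cluster AEJ
  updated: d(AEJ,B)=9, d(AEJ,Q)=33/2, d(AEJ,T)=11
iteration 3: select AEJ,B (d=9, Q=-103/2); attach at lengths (43/8, 29/8); label the merged cluster ABEJ
  updated: d(ABEJ,Q)=41/4, d(ABEJ,T)=13/2
iteration 4: select ABEJ,Q (d=41/4, Q=-107/4); attach at lengths (27/8, 55/8); label the merged cluster ABEJQ
  updated: d(ABEJQ,T)=25/8
iteration 5: select ABEJQ,T (d=25/8); attach at lengths (25/16, 25/16); label the merged cluster ABEJQT
final tree: (((((A:23/4,J:-3/4):23/3,E:-7/6):43/8,B:29/8):27/8,Q:55/8):25/16,T:25/16)
total length: 271/8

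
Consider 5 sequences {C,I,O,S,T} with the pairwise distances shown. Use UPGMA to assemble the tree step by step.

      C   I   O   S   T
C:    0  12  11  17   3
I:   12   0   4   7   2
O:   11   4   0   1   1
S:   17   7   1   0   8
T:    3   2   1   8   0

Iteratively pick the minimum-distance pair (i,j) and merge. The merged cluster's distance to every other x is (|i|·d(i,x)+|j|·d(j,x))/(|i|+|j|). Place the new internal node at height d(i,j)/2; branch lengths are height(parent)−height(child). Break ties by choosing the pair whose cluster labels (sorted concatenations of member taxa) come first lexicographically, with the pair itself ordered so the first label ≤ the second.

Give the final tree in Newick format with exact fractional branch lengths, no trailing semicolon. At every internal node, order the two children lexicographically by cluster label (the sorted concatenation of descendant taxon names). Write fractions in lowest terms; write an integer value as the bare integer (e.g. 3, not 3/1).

(C:43/8,((I:1,T:1):3/2,(O:1/2,S:1/2):2):23/8)

1. join O+S (d=1) ⇒ OS; edges |O|=1/2, |S|=1/2
  updated: d(C,OS)=14, d(I,OS)=11/2, d(OS,T)=9/2
2. join I+T (d=2) ⇒ IT; edges |I|=1, |T|=1
  updated: d(C,IT)=15/2, d(IT,OS)=5
3. join IT+OS (d=5) ⇒ IOST; edges |IT|=3/2, |OS|=2
  updated: d(C,IOST)=43/4
4. join C+IOST (d=43/4) ⇒ CIOST; edges |C|=43/8, |IOST|=23/8
final tree: (C:43/8,((I:1,T:1):3/2,(O:1/2,S:1/2):2):23/8)
total length: 59/4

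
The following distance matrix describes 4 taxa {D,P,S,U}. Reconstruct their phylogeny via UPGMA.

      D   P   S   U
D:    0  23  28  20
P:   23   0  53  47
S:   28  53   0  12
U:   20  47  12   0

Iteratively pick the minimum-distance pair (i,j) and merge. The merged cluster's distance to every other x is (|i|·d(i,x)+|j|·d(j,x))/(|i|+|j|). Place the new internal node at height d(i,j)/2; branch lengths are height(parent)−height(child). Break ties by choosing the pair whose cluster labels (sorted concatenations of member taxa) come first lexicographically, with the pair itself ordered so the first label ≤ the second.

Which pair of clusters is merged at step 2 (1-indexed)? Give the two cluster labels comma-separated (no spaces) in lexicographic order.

1. join S+U (d=12) ⇒ SU; edges |S|=6, |U|=6
  updated: d(D,SU)=24, d(P,SU)=50
2. join D+P (d=23) ⇒ DP; edges |D|=23/2, |P|=23/2
  updated: d(DP,SU)=37
3. join DP+SU (d=37) ⇒ DPSU; edges |DP|=7, |SU|=25/2
final tree: ((D:23/2,P:23/2):7,(S:6,U:6):25/2)
total length: 109/2

D,P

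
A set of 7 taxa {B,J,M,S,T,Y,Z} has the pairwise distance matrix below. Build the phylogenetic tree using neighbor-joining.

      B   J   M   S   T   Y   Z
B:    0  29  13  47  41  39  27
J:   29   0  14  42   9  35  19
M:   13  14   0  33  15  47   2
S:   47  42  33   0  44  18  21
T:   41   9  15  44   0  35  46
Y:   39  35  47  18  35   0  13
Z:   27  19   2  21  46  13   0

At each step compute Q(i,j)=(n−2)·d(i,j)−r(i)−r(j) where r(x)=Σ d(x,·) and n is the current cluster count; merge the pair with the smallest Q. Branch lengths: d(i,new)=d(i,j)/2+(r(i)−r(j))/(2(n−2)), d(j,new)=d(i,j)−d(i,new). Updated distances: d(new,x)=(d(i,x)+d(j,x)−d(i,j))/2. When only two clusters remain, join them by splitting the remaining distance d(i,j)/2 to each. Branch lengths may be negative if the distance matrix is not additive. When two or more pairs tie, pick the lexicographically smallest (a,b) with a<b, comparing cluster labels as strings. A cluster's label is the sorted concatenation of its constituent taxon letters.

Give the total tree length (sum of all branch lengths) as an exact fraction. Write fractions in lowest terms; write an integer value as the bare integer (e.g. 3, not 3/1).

291/4

iteration 1: select S,Y (d=18, Q=-302); attach at lengths (54/5, 36/5); label the merged cluster SY
  updated: d(B,SY)=34, d(J,SY)=59/2, d(M,SY)=31, d(SY,T)=61/2, d(SY,Z)=8
iteration 2: select J,T (d=9, Q=-206); attach at lengths (-5/8, 77/8); label the merged cluster JT
  updated: d(B,JT)=61/2, d(JT,M)=10, d(JT,SY)=51/2, d(JT,Z)=28
iteration 3: select SY,Z (d=8, Q=-279/2); attach at lengths (115/12, -19/12); label the merged cluster SYZ
  updated: d(B,SYZ)=53/2, d(JT,SYZ)=91/4, d(M,SYZ)=25/2
iteration 4: select B,M (d=13, Q=-159/2); attach at lengths (121/8, -17/8); label the merged cluster BM
  updated: d(BM,JT)=55/4, d(BM,SYZ)=13
iteration 5: select BM,JT (d=55/4, Q=-99/2); attach at lengths (2, 47/4); label the merged cluster BJMT
  updated: d(BJMT,SYZ)=11
iteration 6: select BJMT,SYZ (d=11); attach at lengths (11/2, 11/2); label the merged cluster BJMSTYZ
final tree: (((B:121/8,M:-17/8):2,(J:-5/8,T:77/8):47/4):11/2,((S:54/5,Y:36/5):115/12,Z:-19/12):11/2)
total length: 291/4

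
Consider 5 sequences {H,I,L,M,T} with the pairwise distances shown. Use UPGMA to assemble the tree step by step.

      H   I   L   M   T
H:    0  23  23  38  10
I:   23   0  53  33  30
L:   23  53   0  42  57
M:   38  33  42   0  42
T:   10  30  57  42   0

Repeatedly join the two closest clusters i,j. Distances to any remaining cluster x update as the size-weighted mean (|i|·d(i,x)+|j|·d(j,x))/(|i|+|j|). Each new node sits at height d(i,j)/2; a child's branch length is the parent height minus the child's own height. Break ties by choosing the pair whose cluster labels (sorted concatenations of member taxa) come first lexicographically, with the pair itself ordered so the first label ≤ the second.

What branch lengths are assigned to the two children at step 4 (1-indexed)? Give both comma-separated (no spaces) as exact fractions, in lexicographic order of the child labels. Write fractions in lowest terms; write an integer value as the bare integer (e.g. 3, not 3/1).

step 1: merge (H,T) at d=10; branch lengths H→5, T→5; new cluster HT
  updated: d(HT,I)=53/2, d(HT,L)=40, d(HT,M)=40
step 2: merge (HT,I) at d=53/2; branch lengths HT→33/4, I→53/4; new cluster HIT
  updated: d(HIT,L)=133/3, d(HIT,M)=113/3
step 3: merge (HIT,M) at d=113/3; branch lengths HIT→67/12, M→113/6; new cluster HIMT
  updated: d(HIMT,L)=175/4
step 4: merge (HIMT,L) at d=175/4; branch lengths HIMT→73/24, L→175/8; new cluster HILMT
final tree: ((((H:5,T:5):33/4,I:53/4):67/12,M:113/6):73/24,L:175/8)
total length: 485/6

73/24,175/8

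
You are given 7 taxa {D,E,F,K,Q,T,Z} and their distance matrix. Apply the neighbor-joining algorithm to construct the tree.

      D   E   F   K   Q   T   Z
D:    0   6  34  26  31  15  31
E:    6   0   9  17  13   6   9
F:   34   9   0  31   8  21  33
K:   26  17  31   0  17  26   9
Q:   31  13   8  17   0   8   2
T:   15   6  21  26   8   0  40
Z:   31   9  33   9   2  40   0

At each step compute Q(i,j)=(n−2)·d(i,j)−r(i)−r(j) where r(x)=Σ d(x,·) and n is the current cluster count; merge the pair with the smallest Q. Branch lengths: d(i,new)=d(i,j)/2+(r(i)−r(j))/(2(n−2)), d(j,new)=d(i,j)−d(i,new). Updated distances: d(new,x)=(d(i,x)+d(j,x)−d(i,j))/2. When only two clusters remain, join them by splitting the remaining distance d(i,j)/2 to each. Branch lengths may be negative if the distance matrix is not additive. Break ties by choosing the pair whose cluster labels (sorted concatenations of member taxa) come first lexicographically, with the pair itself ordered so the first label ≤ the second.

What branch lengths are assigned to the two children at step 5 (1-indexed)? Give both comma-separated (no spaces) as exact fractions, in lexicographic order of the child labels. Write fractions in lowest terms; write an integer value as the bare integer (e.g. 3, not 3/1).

101/32,-149/32

1. join K+Z (d=9, Q=-205) ⇒ KZ; edges |K|=47/10, |Z|=43/10
  updated: d(D,KZ)=24, d(E,KZ)=17/2, d(F,KZ)=55/2, d(KZ,Q)=5, d(KZ,T)=57/2
2. join KZ+Q (d=5, Q=-277/2) ⇒ KQZ; edges |KZ|=97/16, |Q|=-17/16
  updated: d(D,KQZ)=25, d(E,KQZ)=33/4, d(F,KQZ)=61/4, d(KQZ,T)=63/4
3. join F+KQZ (d=61/4, Q=-391/4) ⇒ FKQZ; edges |F|=81/8, |KQZ|=41/8
  updated: d(D,FKQZ)=175/8, d(E,FKQZ)=1, d(FKQZ,T)=43/4
4. join D+T (d=15, Q=-357/8) ⇒ DT; edges |D|=329/32, |T|=151/32
  updated: d(DT,E)=-3/2, d(DT,FKQZ)=141/16
5. join DT+E (d=-3/2, Q=-133/16) ⇒ DET; edges |DT|=101/32, |E|=-149/32
  updated: d(DET,FKQZ)=181/32
6. join DET+FKQZ (d=181/32) ⇒ DEFKQTZ; edges |DET|=181/64, |FKQZ|=181/64
final tree: (((D:329/32,T:151/32):101/32,E:-149/32):181/64,(F:81/8,((K:47/10,Z:43/10):97/16,Q:-17/16):41/8):181/64)
total length: 1549/32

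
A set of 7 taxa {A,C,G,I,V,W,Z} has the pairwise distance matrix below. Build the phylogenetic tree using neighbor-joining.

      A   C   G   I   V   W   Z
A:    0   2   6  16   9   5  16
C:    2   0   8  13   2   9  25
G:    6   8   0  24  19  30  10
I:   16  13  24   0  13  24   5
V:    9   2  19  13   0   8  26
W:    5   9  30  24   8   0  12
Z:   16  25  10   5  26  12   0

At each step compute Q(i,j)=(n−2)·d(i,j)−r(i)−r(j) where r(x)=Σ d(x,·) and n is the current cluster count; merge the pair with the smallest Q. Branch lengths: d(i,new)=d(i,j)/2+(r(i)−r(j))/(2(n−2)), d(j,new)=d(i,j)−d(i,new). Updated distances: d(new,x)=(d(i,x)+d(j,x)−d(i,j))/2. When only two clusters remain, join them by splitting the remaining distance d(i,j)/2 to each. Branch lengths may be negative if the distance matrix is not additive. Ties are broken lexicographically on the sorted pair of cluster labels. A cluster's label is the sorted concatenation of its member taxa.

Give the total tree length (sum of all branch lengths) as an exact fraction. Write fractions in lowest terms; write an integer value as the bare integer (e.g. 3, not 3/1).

1097/32

iteration 1: select I,Z (d=5, Q=-164); attach at lengths (13/5, 12/5); label the merged cluster IZ
  updated: d(A,IZ)=27/2, d(C,IZ)=33/2, d(G,IZ)=29/2, d(IZ,V)=17, d(IZ,W)=31/2
iteration 2: select G,IZ (d=29/2, Q=-193/2); attach at lengths (117/16, 115/16); label the merged cluster GIZ
  updated: d(A,GIZ)=5/2, d(C,GIZ)=5, d(GIZ,V)=43/4, d(GIZ,W)=31/2
iteration 3: select A,GIZ (d=5/2, Q=-179/4); attach at lengths (-31/24, 91/24); label the merged cluster AGIZ
  updated: d(AGIZ,C)=9/4, d(AGIZ,V)=69/8, d(AGIZ,W)=9
iteration 4: select AGIZ,C (d=9/4, Q=-229/8); attach at lengths (89/32, -17/32); label the merged cluster ACGIZ
  updated: d(ACGIZ,V)=67/16, d(ACGIZ,W)=63/8
iteration 5: select ACGIZ,V (d=67/16, Q=-321/16); attach at lengths (65/32, 69/32); label the merged cluster ACGIVZ
  updated: d(ACGIVZ,W)=187/32
iteration 6: select ACGIVZ,W (d=187/32); attach at lengths (187/64, 187/64); label the merged cluster ACGIVWZ
final tree: ((((A:-31/24,(G:117/16,(I:13/5,Z:12/5):115/16):91/24):89/32,C:-17/32):65/32,V:69/32):187/64,W:187/64)
total length: 1097/32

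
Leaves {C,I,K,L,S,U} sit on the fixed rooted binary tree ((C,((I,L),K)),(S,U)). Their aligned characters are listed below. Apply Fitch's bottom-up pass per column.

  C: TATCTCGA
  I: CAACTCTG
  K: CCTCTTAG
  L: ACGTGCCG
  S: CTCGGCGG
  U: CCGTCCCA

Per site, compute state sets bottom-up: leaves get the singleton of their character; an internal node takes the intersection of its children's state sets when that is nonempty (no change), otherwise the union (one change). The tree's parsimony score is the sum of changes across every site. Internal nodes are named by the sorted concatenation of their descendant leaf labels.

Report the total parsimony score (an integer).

22

IL@0: {C} ∪ {A} = {A,C} (union, +1)
IKL@0: {A,C} ∩ {C} = {C} (intersection, +0)
CIKL@0: {T} ∪ {C} = {C,T} (union, +1)
SU@0: {C} ∩ {C} = {C} (intersection, +0)
CIKLSU@0: {C,T} ∩ {C} = {C} (intersection, +0)
IL@1: {A} ∪ {C} = {A,C} (union, +1)
IKL@1: {A,C} ∩ {C} = {C} (intersection, +0)
CIKL@1: {A} ∪ {C} = {A,C} (union, +1)
SU@1: {T} ∪ {C} = {C,T} (union, +1)
CIKLSU@1: {A,C} ∩ {C,T} = {C} (intersection, +0)
IL@2: {A} ∪ {G} = {A,G} (union, +1)
IKL@2: {A,G} ∪ {T} = {A,G,T} (union, +1)
CIKL@2: {T} ∩ {A,G,T} = {T} (intersection, +0)
SU@2: {C} ∪ {G} = {C,G} (union, +1)
CIKLSU@2: {T} ∪ {C,G} = {C,G,T} (union, +1)
IL@3: {C} ∪ {T} = {C,T} (union, +1)
IKL@3: {C,T} ∩ {C} = {C} (intersection, +0)
CIKL@3: {C} ∩ {C} = {C} (intersection, +0)
SU@3: {G} ∪ {T} = {G,T} (union, +1)
CIKLSU@3: {C} ∪ {G,T} = {C,G,T} (union, +1)
IL@4: {T} ∪ {G} = {G,T} (union, +1)
IKL@4: {G,T} ∩ {T} = {T} (intersection, +0)
CIKL@4: {T} ∩ {T} = {T} (intersection, +0)
SU@4: {G} ∪ {C} = {C,G} (union, +1)
CIKLSU@4: {T} ∪ {C,G} = {C,G,T} (union, +1)
IL@5: {C} ∩ {C} = {C} (intersection, +0)
IKL@5: {C} ∪ {T} = {C,T} (union, +1)
CIKL@5: {C} ∩ {C,T} = {C} (intersection, +0)
SU@5: {C} ∩ {C} = {C} (intersection, +0)
CIKLSU@5: {C} ∩ {C} = {C} (intersection, +0)
IL@6: {T} ∪ {C} = {C,T} (union, +1)
IKL@6: {C,T} ∪ {A} = {A,C,T} (union, +1)
CIKL@6: {G} ∪ {A,C,T} = {A,C,G,T} (union, +1)
SU@6: {G} ∪ {C} = {C,G} (union, +1)
CIKLSU@6: {A,C,G,T} ∩ {C,G} = {C,G} (intersection, +0)
IL@7: {G} ∩ {G} = {G} (intersection, +0)
IKL@7: {G} ∩ {G} = {G} (intersection, +0)
CIKL@7: {A} ∪ {G} = {A,G} (union, +1)
SU@7: {G} ∪ {A} = {A,G} (union, +1)
CIKLSU@7: {A,G} ∩ {A,G} = {A,G} (intersection, +0)
per-site changes: [2, 3, 4, 3, 3, 1, 4, 2]; total = 22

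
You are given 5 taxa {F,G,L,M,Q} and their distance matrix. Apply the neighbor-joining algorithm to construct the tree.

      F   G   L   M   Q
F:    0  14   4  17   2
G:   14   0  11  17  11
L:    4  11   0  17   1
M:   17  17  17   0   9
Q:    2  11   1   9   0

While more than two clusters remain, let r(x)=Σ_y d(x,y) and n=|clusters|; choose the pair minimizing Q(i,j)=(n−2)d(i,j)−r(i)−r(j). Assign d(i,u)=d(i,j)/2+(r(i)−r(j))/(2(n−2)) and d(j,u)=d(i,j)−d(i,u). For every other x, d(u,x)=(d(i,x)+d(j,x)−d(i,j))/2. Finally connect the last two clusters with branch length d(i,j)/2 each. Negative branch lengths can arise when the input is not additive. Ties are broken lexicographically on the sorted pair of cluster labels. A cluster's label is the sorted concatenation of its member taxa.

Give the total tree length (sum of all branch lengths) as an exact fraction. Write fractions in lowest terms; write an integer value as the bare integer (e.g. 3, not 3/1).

189/8

iteration 1: select G,M (d=17, Q=-62); attach at lengths (22/3, 29/3); label the merged cluster GM
  updated: d(F,GM)=7, d(GM,L)=11/2, d(GM,Q)=3/2
iteration 2: select F,L (d=4, Q=-31/2); attach at lengths (21/8, 11/8); label the merged cluster FL
  updated: d(FL,GM)=17/4, d(FL,Q)=-1/2
iteration 3: select FL,GM (d=17/4, Q=-21/4); attach at lengths (9/8, 25/8); label the merged cluster FGLM
  updated: d(FGLM,Q)=-13/8
iteration 4: select FGLM,Q (d=-13/8); attach at lengths (-13/16, -13/16); label the merged cluster FGLMQ
final tree: (((F:21/8,L:11/8):9/8,(G:22/3,M:29/3):25/8):-13/16,Q:-13/16)
total length: 189/8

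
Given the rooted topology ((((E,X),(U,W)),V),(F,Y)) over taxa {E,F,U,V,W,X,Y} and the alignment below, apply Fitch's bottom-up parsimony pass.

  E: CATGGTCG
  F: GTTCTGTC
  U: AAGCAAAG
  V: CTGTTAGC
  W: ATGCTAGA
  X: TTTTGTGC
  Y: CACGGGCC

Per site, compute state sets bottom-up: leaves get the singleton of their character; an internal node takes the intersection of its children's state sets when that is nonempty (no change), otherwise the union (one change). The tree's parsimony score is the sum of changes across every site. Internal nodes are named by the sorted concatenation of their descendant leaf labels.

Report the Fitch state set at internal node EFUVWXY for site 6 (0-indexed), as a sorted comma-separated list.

site 0, node EX: E={C} ∪ X={T} → {C,T} (+1)
site 0, node UW: U={A} ∩ W={A} → {A} (+0)
site 0, node EUWX: EX={C,T} ∪ UW={A} → {A,C,T} (+1)
site 0, node EUVWX: EUWX={A,C,T} ∩ V={C} → {C} (+0)
site 0, node FY: F={G} ∪ Y={C} → {C,G} (+1)
site 0, node EFUVWXY: EUVWX={C} ∩ FY={C,G} → {C} (+0)
site 1, node EX: E={A} ∪ X={T} → {A,T} (+1)
site 1, node UW: U={A} ∪ W={T} → {A,T} (+1)
site 1, node EUWX: EX={A,T} ∩ UW={A,T} → {A,T} (+0)
site 1, node EUVWX: EUWX={A,T} ∩ V={T} → {T} (+0)
site 1, node FY: F={T} ∪ Y={A} → {A,T} (+1)
site 1, node EFUVWXY: EUVWX={T} ∩ FY={A,T} → {T} (+0)
site 2, node EX: E={T} ∩ X={T} → {T} (+0)
site 2, node UW: U={G} ∩ W={G} → {G} (+0)
site 2, node EUWX: EX={T} ∪ UW={G} → {G,T} (+1)
site 2, node EUVWX: EUWX={G,T} ∩ V={G} → {G} (+0)
site 2, node FY: F={T} ∪ Y={C} → {C,T} (+1)
site 2, node EFUVWXY: EUVWX={G} ∪ FY={C,T} → {C,G,T} (+1)
site 3, node EX: E={G} ∪ X={T} → {G,T} (+1)
site 3, node UW: U={C} ∩ W={C} → {C} (+0)
site 3, node EUWX: EX={G,T} ∪ UW={C} → {C,G,T} (+1)
site 3, node EUVWX: EUWX={C,G,T} ∩ V={T} → {T} (+0)
site 3, node FY: F={C} ∪ Y={G} → {C,G} (+1)
site 3, node EFUVWXY: EUVWX={T} ∪ FY={C,G} → {C,G,T} (+1)
site 4, node EX: E={G} ∩ X={G} → {G} (+0)
site 4, node UW: U={A} ∪ W={T} → {A,T} (+1)
site 4, node EUWX: EX={G} ∪ UW={A,T} → {A,G,T} (+1)
site 4, node EUVWX: EUWX={A,G,T} ∩ V={T} → {T} (+0)
site 4, node FY: F={T} ∪ Y={G} → {G,T} (+1)
site 4, node EFUVWXY: EUVWX={T} ∩ FY={G,T} → {T} (+0)
site 5, node EX: E={T} ∩ X={T} → {T} (+0)
site 5, node UW: U={A} ∩ W={A} → {A} (+0)
site 5, node EUWX: EX={T} ∪ UW={A} → {A,T} (+1)
site 5, node EUVWX: EUWX={A,T} ∩ V={A} → {A} (+0)
site 5, node FY: F={G} ∩ Y={G} → {G} (+0)
site 5, node EFUVWXY: EUVWX={A} ∪ FY={G} → {A,G} (+1)
site 6, node EX: E={C} ∪ X={G} → {C,G} (+1)
site 6, node UW: U={A} ∪ W={G} → {A,G} (+1)
site 6, node EUWX: EX={C,G} ∩ UW={A,G} → {G} (+0)
site 6, node EUVWX: EUWX={G} ∩ V={G} → {G} (+0)
site 6, node FY: F={T} ∪ Y={C} → {C,T} (+1)
site 6, node EFUVWXY: EUVWX={G} ∪ FY={C,T} → {C,G,T} (+1)
site 7, node EX: E={G} ∪ X={C} → {C,G} (+1)
site 7, node UW: U={G} ∪ W={A} → {A,G} (+1)
site 7, node EUWX: EX={C,G} ∩ UW={A,G} → {G} (+0)
site 7, node EUVWX: EUWX={G} ∪ V={C} → {C,G} (+1)
site 7, node FY: F={C} ∩ Y={C} → {C} (+0)
site 7, node EFUVWXY: EUVWX={C,G} ∩ FY={C} → {C} (+0)
per-site changes: [3, 3, 3, 4, 3, 2, 4, 3]; total = 25

C,G,T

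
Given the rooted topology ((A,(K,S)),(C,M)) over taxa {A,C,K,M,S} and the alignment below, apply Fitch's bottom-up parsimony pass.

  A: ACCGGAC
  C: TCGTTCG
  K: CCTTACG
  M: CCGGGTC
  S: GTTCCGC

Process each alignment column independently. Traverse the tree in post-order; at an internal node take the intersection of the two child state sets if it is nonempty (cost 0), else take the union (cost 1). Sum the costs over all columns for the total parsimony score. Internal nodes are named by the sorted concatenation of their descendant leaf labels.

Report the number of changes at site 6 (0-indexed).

2

[col 0] KS: children K:{C}, S:{G} ∪→ {C,G}; cost 1
[col 0] AKS: children A:{A}, KS:{C,G} ∪→ {A,C,G}; cost 1
[col 0] CM: children C:{T}, M:{C} ∪→ {C,T}; cost 1
[col 0] ACKMS: children AKS:{A,C,G}, CM:{C,T} ∩→ {C}; cost 0
[col 1] KS: children K:{C}, S:{T} ∪→ {C,T}; cost 1
[col 1] AKS: children A:{C}, KS:{C,T} ∩→ {C}; cost 0
[col 1] CM: children C:{C}, M:{C} ∩→ {C}; cost 0
[col 1] ACKMS: children AKS:{C}, CM:{C} ∩→ {C}; cost 0
[col 2] KS: children K:{T}, S:{T} ∩→ {T}; cost 0
[col 2] AKS: children A:{C}, KS:{T} ∪→ {C,T}; cost 1
[col 2] CM: children C:{G}, M:{G} ∩→ {G}; cost 0
[col 2] ACKMS: children AKS:{C,T}, CM:{G} ∪→ {C,G,T}; cost 1
[col 3] KS: children K:{T}, S:{C} ∪→ {C,T}; cost 1
[col 3] AKS: children A:{G}, KS:{C,T} ∪→ {C,G,T}; cost 1
[col 3] CM: children C:{T}, M:{G} ∪→ {G,T}; cost 1
[col 3] ACKMS: children AKS:{C,G,T}, CM:{G,T} ∩→ {G,T}; cost 0
[col 4] KS: children K:{A}, S:{C} ∪→ {A,C}; cost 1
[col 4] AKS: children A:{G}, KS:{A,C} ∪→ {A,C,G}; cost 1
[col 4] CM: children C:{T}, M:{G} ∪→ {G,T}; cost 1
[col 4] ACKMS: children AKS:{A,C,G}, CM:{G,T} ∩→ {G}; cost 0
[col 5] KS: children K:{C}, S:{G} ∪→ {C,G}; cost 1
[col 5] AKS: children A:{A}, KS:{C,G} ∪→ {A,C,G}; cost 1
[col 5] CM: children C:{C}, M:{T} ∪→ {C,T}; cost 1
[col 5] ACKMS: children AKS:{A,C,G}, CM:{C,T} ∩→ {C}; cost 0
[col 6] KS: children K:{G}, S:{C} ∪→ {C,G}; cost 1
[col 6] AKS: children A:{C}, KS:{C,G} ∩→ {C}; cost 0
[col 6] CM: children C:{G}, M:{C} ∪→ {C,G}; cost 1
[col 6] ACKMS: children AKS:{C}, CM:{C,G} ∩→ {C}; cost 0
per-site changes: [3, 1, 2, 3, 3, 3, 2]; total = 17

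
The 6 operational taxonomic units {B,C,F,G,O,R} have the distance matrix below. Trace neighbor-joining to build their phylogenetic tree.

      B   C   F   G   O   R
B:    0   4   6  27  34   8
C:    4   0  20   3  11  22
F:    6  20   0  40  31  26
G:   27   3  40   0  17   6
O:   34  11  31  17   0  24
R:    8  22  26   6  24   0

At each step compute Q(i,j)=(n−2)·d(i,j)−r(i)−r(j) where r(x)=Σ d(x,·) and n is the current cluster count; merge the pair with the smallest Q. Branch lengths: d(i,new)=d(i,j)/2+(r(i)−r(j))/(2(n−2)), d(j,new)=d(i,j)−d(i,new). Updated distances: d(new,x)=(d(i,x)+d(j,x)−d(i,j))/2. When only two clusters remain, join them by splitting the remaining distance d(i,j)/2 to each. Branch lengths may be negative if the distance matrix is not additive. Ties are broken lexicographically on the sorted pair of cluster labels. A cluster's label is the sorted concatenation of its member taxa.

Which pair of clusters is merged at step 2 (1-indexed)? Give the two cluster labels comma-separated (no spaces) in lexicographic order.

BF,R

1. join B+F (d=6, Q=-178) ⇒ BF; edges |B|=-5/2, |F|=17/2
  updated: d(BF,C)=9, d(BF,G)=61/2, d(BF,O)=59/2, d(BF,R)=14
2. join BF+R (d=14, Q=-107) ⇒ BFR; edges |BF|=59/6, |R|=25/6
  updated: d(BFR,C)=17/2, d(BFR,G)=45/4, d(BFR,O)=79/4
3. join BFR+G (d=45/4, Q=-193/4) ⇒ BFGR; edges |BFR|=123/16, |G|=57/16
  updated: d(BFGR,C)=1/8, d(BFGR,O)=51/4
4. join BFGR+C (d=1/8, Q=-191/8) ⇒ BCFGR; edges |BFGR|=15/16, |C|=-13/16
  updated: d(BCFGR,O)=189/16
5. join BCFGR+O (d=189/16) ⇒ BCFGOR; edges |BCFGR|=189/32, |O|=189/32
final tree: (((((B:-5/2,F:17/2):59/6,R:25/6):123/16,G:57/16):15/16,C:-13/16):189/32,O:189/32)
total length: 691/16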